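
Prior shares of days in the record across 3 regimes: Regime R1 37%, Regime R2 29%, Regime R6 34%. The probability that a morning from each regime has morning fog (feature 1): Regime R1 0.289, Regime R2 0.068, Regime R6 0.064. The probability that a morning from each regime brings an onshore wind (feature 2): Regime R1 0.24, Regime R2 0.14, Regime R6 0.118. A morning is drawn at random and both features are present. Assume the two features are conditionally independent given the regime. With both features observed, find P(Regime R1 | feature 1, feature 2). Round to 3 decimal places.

0.828

Unnormalized posteriors (prior × likelihood):
  Regime R1: 0.37 × 0.289 × 0.24 = 0.0256632
  Regime R2: 0.29 × 0.068 × 0.14 = 0.0027608
  Regime R6: 0.34 × 0.064 × 0.118 = 0.00256768
Normalizing constant = 0.03099168.
P(Regime R1 | evidence) = 0.0256632 / 0.03099168 ≈ 0.828.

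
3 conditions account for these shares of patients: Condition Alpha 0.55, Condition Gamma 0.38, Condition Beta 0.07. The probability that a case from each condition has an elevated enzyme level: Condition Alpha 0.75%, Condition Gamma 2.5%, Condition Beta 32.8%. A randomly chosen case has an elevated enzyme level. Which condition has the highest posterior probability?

By Bayes' rule, posterior ∝ prior × likelihood:
  Condition Alpha: 0.55 × 0.0075 = 0.004125
  Condition Gamma: 0.38 × 0.025 = 0.0095
  Condition Beta: 0.07 × 0.328 = 0.02296
Total = 0.036585.
Largest term belongs to Condition Beta, so Condition Beta is most probable.

Condition Beta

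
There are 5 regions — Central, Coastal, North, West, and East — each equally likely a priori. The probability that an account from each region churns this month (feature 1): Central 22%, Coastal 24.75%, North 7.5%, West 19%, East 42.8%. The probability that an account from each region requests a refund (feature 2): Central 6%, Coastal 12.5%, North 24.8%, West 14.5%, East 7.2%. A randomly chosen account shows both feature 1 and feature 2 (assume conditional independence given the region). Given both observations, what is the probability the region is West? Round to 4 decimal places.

0.2275

With a uniform prior (1/5 each), posterior ∝ likelihood:
  Central: 0.22 × 0.06 = 0.0132
  Coastal: 0.2475 × 0.125 = 0.0309375
  North: 0.075 × 0.248 = 0.0186
  West: 0.19 × 0.145 = 0.02755
  East: 0.428 × 0.072 = 0.030816
Sum = 0.1211035.
P(West | evidence) = 0.02755 / 0.1211035 ≈ 0.2275.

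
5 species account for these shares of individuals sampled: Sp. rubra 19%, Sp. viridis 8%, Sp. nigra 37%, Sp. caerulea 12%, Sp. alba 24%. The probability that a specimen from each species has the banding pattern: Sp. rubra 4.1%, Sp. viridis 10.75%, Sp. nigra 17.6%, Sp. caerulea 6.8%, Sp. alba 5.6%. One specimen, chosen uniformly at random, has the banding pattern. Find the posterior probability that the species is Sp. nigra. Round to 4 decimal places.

0.6316

Compute prior × likelihood for every hypothesis:
  Sp. rubra: 0.19 × 0.041 = 0.00779
  Sp. viridis: 0.08 × 0.1075 = 0.0086
  Sp. nigra: 0.37 × 0.176 = 0.06512
  Sp. caerulea: 0.12 × 0.068 = 0.00816
  Sp. alba: 0.24 × 0.056 = 0.01344
Total = 0.10311.
P(Sp. nigra | evidence) = 0.06512 / 0.10311 ≈ 0.6316.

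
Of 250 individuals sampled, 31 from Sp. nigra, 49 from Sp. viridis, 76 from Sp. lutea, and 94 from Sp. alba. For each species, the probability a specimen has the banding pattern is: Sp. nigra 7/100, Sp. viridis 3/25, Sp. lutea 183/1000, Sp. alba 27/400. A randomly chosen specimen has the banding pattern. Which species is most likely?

By Bayes' rule, posterior ∝ prior × likelihood:
  Sp. nigra: 0.124 × 0.07 = 0.00868
  Sp. viridis: 0.196 × 0.12 = 0.02352
  Sp. lutea: 0.304 × 0.183 = 0.055632
  Sp. alba: 0.376 × 0.0675 = 0.02538
Sum = 0.113212.
Largest term belongs to Sp. lutea, so Sp. lutea is most probable.

Sp. lutea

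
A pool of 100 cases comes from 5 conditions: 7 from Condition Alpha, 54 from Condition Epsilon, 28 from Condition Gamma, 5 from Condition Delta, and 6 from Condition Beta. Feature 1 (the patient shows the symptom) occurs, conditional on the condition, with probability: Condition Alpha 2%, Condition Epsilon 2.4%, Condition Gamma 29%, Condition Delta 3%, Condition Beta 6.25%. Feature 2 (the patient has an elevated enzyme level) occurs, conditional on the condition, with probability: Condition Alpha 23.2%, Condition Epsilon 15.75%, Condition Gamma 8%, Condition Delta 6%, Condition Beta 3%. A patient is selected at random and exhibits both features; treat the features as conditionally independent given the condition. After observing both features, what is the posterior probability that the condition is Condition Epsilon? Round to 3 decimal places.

0.225

Unnormalized posteriors (prior × likelihood):
  Condition Alpha: 0.07 × 0.02 × 0.232 = 0.0003248
  Condition Epsilon: 0.54 × 0.024 × 0.1575 = 0.0020412
  Condition Gamma: 0.28 × 0.29 × 0.08 = 0.006496
  Condition Delta: 0.05 × 0.03 × 0.06 = 0.00009
  Condition Beta: 0.06 × 0.0625 × 0.03 = 0.0001125
Total = 0.0090645.
P(Condition Epsilon | evidence) = 0.0020412 / 0.0090645 ≈ 0.225.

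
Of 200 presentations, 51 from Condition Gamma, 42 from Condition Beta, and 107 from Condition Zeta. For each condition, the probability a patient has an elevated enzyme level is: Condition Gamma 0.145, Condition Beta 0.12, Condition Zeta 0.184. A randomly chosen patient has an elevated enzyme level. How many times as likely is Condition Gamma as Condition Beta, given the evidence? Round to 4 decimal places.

1.4673

Unnormalized posteriors (prior × likelihood):
  Condition Gamma: 0.255 × 0.145 = 0.036975
  Condition Beta: 0.21 × 0.12 = 0.0252
  Condition Zeta: 0.535 × 0.184 = 0.09844
Total = 0.160615.
The ratio is 0.036975 / 0.0252 (the normalizer cancels) = 1.4673.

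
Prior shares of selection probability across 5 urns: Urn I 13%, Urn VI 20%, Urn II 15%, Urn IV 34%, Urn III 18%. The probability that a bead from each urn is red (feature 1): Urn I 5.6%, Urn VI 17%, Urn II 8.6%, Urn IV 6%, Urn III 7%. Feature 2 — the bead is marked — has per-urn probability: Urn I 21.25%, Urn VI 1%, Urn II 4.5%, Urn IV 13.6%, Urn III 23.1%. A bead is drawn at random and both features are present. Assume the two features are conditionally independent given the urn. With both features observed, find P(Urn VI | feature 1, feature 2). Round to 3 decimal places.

Prior × likelihood for each hypothesis:
  Urn I: 0.13 × 0.056 × 0.2125 = 0.001547
  Urn VI: 0.2 × 0.17 × 0.01 = 0.00034
  Urn II: 0.15 × 0.086 × 0.045 = 0.0005805
  Urn IV: 0.34 × 0.06 × 0.136 = 0.0027744
  Urn III: 0.18 × 0.07 × 0.231 = 0.0029106
Sum = 0.0081525.
P(Urn VI | evidence) = 0.00034 / 0.0081525 ≈ 0.042.

0.042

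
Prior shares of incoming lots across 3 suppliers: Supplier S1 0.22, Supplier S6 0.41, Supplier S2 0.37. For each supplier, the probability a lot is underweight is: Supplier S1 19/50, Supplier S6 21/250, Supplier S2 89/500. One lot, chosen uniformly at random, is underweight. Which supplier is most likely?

Supplier S1

By Bayes' rule, posterior ∝ prior × likelihood:
  Supplier S1: 0.22 × 0.38 = 0.0836
  Supplier S6: 0.41 × 0.084 = 0.03444
  Supplier S2: 0.37 × 0.178 = 0.06586
Normalizing constant = 0.1839.
Largest term belongs to Supplier S1, so Supplier S1 is most probable.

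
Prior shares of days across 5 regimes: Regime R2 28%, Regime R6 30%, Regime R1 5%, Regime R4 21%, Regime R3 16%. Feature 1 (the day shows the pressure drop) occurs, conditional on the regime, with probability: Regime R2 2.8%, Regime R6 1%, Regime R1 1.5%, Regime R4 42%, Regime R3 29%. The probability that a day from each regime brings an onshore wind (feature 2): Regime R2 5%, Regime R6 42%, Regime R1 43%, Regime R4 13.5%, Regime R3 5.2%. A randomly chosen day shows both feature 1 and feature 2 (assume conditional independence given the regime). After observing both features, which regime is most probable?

Prior × likelihood for each hypothesis:
  Regime R2: 0.28 × 0.028 × 0.05 = 0.000392
  Regime R6: 0.3 × 0.01 × 0.42 = 0.00126
  Regime R1: 0.05 × 0.015 × 0.43 = 0.0003225
  Regime R4: 0.21 × 0.42 × 0.135 = 0.011907
  Regime R3: 0.16 × 0.29 × 0.052 = 0.0024128
Sum = 0.0162943.
Largest term belongs to Regime R4, so Regime R4 is most probable.

Regime R4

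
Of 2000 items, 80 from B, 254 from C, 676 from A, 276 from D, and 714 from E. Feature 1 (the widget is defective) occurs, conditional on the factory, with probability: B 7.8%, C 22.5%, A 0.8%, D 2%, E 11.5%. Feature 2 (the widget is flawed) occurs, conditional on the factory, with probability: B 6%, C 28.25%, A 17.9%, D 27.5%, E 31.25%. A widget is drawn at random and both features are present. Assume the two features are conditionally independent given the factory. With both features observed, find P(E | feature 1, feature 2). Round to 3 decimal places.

0.574

Compute prior × likelihood for every hypothesis:
  B: 0.04 × 0.078 × 0.06 = 0.0001872
  C: 0.127 × 0.225 × 0.2825 = 0.0080724375
  A: 0.338 × 0.008 × 0.179 = 0.000484016
  D: 0.138 × 0.02 × 0.275 = 0.000759
  E: 0.357 × 0.115 × 0.3125 = 0.0128296875
Normalizing constant = 0.022332341.
P(E | evidence) = 0.0128296875 / 0.022332341 ≈ 0.574.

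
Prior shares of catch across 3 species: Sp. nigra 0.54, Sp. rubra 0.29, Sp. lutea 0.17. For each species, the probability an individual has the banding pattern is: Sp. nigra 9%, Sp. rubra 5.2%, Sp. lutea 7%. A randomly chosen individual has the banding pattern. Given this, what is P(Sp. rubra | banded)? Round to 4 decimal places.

Compute prior × likelihood for every hypothesis:
  Sp. nigra: 0.54 × 0.09 = 0.0486
  Sp. rubra: 0.29 × 0.052 = 0.01508
  Sp. lutea: 0.17 × 0.07 = 0.0119
Sum = 0.07558.
P(Sp. rubra | evidence) = 0.01508 / 0.07558 ≈ 0.1995.

0.1995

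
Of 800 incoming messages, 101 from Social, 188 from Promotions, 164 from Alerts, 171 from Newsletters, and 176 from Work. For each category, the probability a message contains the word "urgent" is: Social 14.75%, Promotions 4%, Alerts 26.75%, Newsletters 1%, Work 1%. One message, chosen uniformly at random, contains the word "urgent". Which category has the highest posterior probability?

Alerts

Compute prior × likelihood for every hypothesis:
  Social: 0.12625 × 0.1475 = 0.018621875
  Promotions: 0.235 × 0.04 = 0.0094
  Alerts: 0.205 × 0.2675 = 0.0548375
  Newsletters: 0.21375 × 0.01 = 0.0021375
  Work: 0.22 × 0.01 = 0.0022
Total = 0.087196875.
Largest term belongs to Alerts, so Alerts is most probable.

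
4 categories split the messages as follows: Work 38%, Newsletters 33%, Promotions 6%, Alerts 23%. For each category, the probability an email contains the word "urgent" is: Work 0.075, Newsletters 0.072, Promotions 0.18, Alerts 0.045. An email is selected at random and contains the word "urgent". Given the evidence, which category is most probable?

By Bayes' rule, posterior ∝ prior × likelihood:
  Work: 0.38 × 0.075 = 0.0285
  Newsletters: 0.33 × 0.072 = 0.02376
  Promotions: 0.06 × 0.18 = 0.0108
  Alerts: 0.23 × 0.045 = 0.01035
Normalizing constant = 0.07341.
Largest term belongs to Work, so Work is most probable.

Work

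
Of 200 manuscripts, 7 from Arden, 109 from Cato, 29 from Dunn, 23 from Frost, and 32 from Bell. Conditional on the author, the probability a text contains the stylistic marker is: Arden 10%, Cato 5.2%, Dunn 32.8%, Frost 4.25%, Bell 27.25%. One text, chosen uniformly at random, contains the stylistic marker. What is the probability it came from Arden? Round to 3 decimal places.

0.027

Prior × likelihood for each hypothesis:
  Arden: 0.035 × 0.1 = 0.0035
  Cato: 0.545 × 0.052 = 0.02834
  Dunn: 0.145 × 0.328 = 0.04756
  Frost: 0.115 × 0.0425 = 0.0048875
  Bell: 0.16 × 0.2725 = 0.0436
Normalizing constant = 0.1278875.
P(Arden | evidence) = 0.0035 / 0.1278875 ≈ 0.027.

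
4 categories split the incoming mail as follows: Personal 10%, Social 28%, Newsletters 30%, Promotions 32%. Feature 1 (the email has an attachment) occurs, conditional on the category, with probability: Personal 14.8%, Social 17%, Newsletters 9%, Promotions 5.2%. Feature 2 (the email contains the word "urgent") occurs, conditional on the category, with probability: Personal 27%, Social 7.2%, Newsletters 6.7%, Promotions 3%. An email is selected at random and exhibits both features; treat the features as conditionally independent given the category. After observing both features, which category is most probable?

Unnormalized posteriors (prior × likelihood):
  Personal: 0.1 × 0.148 × 0.27 = 0.003996
  Social: 0.28 × 0.17 × 0.072 = 0.0034272
  Newsletters: 0.3 × 0.09 × 0.067 = 0.001809
  Promotions: 0.32 × 0.052 × 0.03 = 0.0004992
Total = 0.0097314.
Largest term belongs to Personal, so Personal is most probable.

Personal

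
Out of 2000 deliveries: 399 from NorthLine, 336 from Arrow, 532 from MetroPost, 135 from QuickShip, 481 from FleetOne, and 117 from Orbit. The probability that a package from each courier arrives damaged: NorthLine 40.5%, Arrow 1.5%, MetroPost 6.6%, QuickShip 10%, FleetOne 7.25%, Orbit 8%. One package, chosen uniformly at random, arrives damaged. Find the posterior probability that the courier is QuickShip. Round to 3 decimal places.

0.052

Prior × likelihood for each hypothesis:
  NorthLine: 0.1995 × 0.405 = 0.0807975
  Arrow: 0.168 × 0.015 = 0.00252
  MetroPost: 0.266 × 0.066 = 0.017556
  QuickShip: 0.0675 × 0.1 = 0.00675
  FleetOne: 0.2405 × 0.0725 = 0.01743625
  Orbit: 0.0585 × 0.08 = 0.00468
Normalizing constant = 0.12973975.
P(QuickShip | evidence) = 0.00675 / 0.12973975 ≈ 0.052.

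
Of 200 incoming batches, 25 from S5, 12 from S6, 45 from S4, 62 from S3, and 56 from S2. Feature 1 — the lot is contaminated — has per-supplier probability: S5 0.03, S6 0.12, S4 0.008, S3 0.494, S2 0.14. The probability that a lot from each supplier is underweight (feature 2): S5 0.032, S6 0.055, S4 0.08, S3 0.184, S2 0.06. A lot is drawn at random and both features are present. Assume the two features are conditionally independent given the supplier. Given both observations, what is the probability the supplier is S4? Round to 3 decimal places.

Unnormalized posteriors (prior × likelihood):
  S5: 0.125 × 0.03 × 0.032 = 0.00012
  S6: 0.06 × 0.12 × 0.055 = 0.000396
  S4: 0.225 × 0.008 × 0.08 = 0.000144
  S3: 0.31 × 0.494 × 0.184 = 0.02817776
  S2: 0.28 × 0.14 × 0.06 = 0.002352
Total = 0.03118976.
P(S4 | evidence) = 0.000144 / 0.03118976 ≈ 0.005.

0.005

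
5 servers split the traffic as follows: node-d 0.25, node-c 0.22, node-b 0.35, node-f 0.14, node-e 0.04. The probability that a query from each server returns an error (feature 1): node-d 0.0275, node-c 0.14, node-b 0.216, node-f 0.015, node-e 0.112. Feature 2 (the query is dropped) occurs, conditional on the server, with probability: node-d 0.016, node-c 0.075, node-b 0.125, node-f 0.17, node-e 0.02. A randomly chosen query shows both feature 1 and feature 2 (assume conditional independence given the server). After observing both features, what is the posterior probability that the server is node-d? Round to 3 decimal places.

0.009

By Bayes' rule, posterior ∝ prior × likelihood:
  node-d: 0.25 × 0.0275 × 0.016 = 0.00011
  node-c: 0.22 × 0.14 × 0.075 = 0.00231
  node-b: 0.35 × 0.216 × 0.125 = 0.00945
  node-f: 0.14 × 0.015 × 0.17 = 0.000357
  node-e: 0.04 × 0.112 × 0.02 = 0.0000896
Normalizing constant = 0.0123166.
P(node-d | evidence) = 0.00011 / 0.0123166 ≈ 0.009.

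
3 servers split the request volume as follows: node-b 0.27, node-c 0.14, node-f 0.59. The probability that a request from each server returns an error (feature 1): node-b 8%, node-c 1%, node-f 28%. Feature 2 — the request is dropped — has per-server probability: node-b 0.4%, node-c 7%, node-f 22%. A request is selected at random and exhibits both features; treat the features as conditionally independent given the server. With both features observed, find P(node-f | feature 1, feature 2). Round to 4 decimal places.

Unnormalized posteriors (prior × likelihood):
  node-b: 0.27 × 0.08 × 0.004 = 0.0000864
  node-c: 0.14 × 0.01 × 0.07 = 0.000098
  node-f: 0.59 × 0.28 × 0.22 = 0.036344
Normalizing constant = 0.0365284.
P(node-f | evidence) = 0.036344 / 0.0365284 ≈ 0.9950.

0.9950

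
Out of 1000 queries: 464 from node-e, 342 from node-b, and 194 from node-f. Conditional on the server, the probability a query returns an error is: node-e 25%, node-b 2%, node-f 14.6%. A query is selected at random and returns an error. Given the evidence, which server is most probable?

node-e

Unnormalized posteriors (prior × likelihood):
  node-e: 0.464 × 0.25 = 0.116
  node-b: 0.342 × 0.02 = 0.00684
  node-f: 0.194 × 0.146 = 0.028324
Normalizing constant = 0.151164.
Largest term belongs to node-e, so node-e is most probable.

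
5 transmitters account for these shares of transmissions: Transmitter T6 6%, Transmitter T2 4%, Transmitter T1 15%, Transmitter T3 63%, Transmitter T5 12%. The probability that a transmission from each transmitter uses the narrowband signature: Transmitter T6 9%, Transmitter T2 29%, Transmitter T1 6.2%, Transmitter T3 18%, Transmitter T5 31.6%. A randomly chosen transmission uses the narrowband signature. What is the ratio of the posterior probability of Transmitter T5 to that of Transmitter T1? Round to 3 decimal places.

4.077

Unnormalized posteriors (prior × likelihood):
  Transmitter T6: 0.06 × 0.09 = 0.0054
  Transmitter T2: 0.04 × 0.29 = 0.0116
  Transmitter T1: 0.15 × 0.062 = 0.0093
  Transmitter T3: 0.63 × 0.18 = 0.1134
  Transmitter T5: 0.12 × 0.316 = 0.03792
Sum = 0.17762.
The ratio is 0.03792 / 0.0093 (the normalizer cancels) = 4.077.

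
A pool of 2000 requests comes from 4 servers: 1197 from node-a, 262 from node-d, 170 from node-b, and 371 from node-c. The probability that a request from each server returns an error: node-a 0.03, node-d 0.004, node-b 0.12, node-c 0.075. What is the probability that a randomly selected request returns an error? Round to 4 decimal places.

Compute prior × likelihood for every hypothesis:
  node-a: 0.5985 × 0.03 = 0.017955
  node-d: 0.131 × 0.004 = 0.000524
  node-b: 0.085 × 0.12 = 0.0102
  node-c: 0.1855 × 0.075 = 0.0139125
P(error) = 0.017955 + 0.000524 + 0.0102 + 0.0139125 = 0.0425915 → 0.0426.

0.0426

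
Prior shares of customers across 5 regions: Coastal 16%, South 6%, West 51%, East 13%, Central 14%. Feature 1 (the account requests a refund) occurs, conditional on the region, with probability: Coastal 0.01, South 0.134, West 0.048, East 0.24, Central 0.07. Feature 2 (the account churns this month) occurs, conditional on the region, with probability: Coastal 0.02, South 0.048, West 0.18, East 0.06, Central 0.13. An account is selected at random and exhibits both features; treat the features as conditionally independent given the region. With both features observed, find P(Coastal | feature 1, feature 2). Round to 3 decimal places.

By Bayes' rule, posterior ∝ prior × likelihood:
  Coastal: 0.16 × 0.01 × 0.02 = 0.000032
  South: 0.06 × 0.134 × 0.048 = 0.00038592
  West: 0.51 × 0.048 × 0.18 = 0.0044064
  East: 0.13 × 0.24 × 0.06 = 0.001872
  Central: 0.14 × 0.07 × 0.13 = 0.001274
Sum = 0.00797032.
P(Coastal | evidence) = 0.000032 / 0.00797032 ≈ 0.004.

0.004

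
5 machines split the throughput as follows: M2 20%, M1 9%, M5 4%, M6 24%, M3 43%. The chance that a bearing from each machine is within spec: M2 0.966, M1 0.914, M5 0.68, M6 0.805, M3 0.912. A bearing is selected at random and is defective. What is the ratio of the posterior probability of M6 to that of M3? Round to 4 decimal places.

Taking complements, P(defective | each) = M2 0.034, M1 0.086, M5 0.32, M6 0.195, M3 0.088.
Compute prior × likelihood for every hypothesis:
  M2: 0.2 × 0.034 = 0.0068
  M1: 0.09 × 0.086 = 0.00774
  M5: 0.04 × 0.32 = 0.0128
  M6: 0.24 × 0.195 = 0.0468
  M3: 0.43 × 0.088 = 0.03784
Sum = 0.11198.
The ratio is 0.0468 / 0.03784 (the normalizer cancels) = 1.2368.

1.2368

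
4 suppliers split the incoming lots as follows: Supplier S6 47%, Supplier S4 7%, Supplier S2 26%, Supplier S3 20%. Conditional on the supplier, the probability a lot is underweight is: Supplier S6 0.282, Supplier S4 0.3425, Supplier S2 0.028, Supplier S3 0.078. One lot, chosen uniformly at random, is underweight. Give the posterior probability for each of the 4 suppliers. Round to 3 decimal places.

Supplier S6 0.739, Supplier S4 0.134, Supplier S2 0.041, Supplier S3 0.087

Prior × likelihood for each hypothesis:
  Supplier S6: 0.47 × 0.282 = 0.13254
  Supplier S4: 0.07 × 0.3425 = 0.023975
  Supplier S2: 0.26 × 0.028 = 0.00728
  Supplier S3: 0.2 × 0.078 = 0.0156
Normalizing constant = 0.179395.
P(Supplier S6 | underweight) = 0.13254/0.179395 ≈ 0.739
P(Supplier S4 | underweight) = 0.023975/0.179395 ≈ 0.134
P(Supplier S2 | underweight) = 0.00728/0.179395 ≈ 0.041
P(Supplier S3 | underweight) = 0.0156/0.179395 ≈ 0.087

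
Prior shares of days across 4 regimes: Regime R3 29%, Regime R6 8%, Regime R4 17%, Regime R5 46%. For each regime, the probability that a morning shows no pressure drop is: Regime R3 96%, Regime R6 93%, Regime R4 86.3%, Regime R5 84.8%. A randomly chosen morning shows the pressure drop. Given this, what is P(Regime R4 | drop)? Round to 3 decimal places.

Taking complements, P(drop | each) = Regime R3 0.04, Regime R6 0.07, Regime R4 0.137, Regime R5 0.152.
Prior × likelihood for each hypothesis:
  Regime R3: 0.29 × 0.04 = 0.0116
  Regime R6: 0.08 × 0.07 = 0.0056
  Regime R4: 0.17 × 0.137 = 0.02329
  Regime R5: 0.46 × 0.152 = 0.06992
Total = 0.11041.
P(Regime R4 | evidence) = 0.02329 / 0.11041 ≈ 0.211.

0.211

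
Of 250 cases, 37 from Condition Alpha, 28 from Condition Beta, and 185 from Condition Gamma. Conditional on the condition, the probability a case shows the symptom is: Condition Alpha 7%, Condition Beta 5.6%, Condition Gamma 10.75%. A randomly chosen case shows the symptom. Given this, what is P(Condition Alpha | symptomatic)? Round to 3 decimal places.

0.108

By Bayes' rule, posterior ∝ prior × likelihood:
  Condition Alpha: 0.148 × 0.07 = 0.01036
  Condition Beta: 0.112 × 0.056 = 0.006272
  Condition Gamma: 0.74 × 0.1075 = 0.07955
Total = 0.096182.
P(Condition Alpha | evidence) = 0.01036 / 0.096182 ≈ 0.108.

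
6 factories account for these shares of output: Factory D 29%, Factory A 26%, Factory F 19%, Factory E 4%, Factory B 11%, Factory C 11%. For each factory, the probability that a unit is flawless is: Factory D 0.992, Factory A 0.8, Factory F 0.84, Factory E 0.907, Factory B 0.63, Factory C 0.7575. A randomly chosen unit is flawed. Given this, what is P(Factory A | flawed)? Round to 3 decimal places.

0.334

Taking complements, P(flawed | each) = Factory D 0.008, Factory A 0.2, Factory F 0.16, Factory E 0.093, Factory B 0.37, Factory C 0.2425.
Compute prior × likelihood for every hypothesis:
  Factory D: 0.29 × 0.008 = 0.00232
  Factory A: 0.26 × 0.2 = 0.052
  Factory F: 0.19 × 0.16 = 0.0304
  Factory E: 0.04 × 0.093 = 0.00372
  Factory B: 0.11 × 0.37 = 0.0407
  Factory C: 0.11 × 0.2425 = 0.026675
Normalizing constant = 0.155815.
P(Factory A | evidence) = 0.052 / 0.155815 ≈ 0.334.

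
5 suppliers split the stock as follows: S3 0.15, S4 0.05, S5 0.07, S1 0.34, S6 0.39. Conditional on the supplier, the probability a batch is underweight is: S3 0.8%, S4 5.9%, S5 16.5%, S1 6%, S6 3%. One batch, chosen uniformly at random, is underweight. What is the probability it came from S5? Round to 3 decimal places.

Prior × likelihood for each hypothesis:
  S3: 0.15 × 0.008 = 0.0012
  S4: 0.05 × 0.059 = 0.00295
  S5: 0.07 × 0.165 = 0.01155
  S1: 0.34 × 0.06 = 0.0204
  S6: 0.39 × 0.03 = 0.0117
Total = 0.0478.
P(S5 | evidence) = 0.01155 / 0.0478 ≈ 0.242.

0.242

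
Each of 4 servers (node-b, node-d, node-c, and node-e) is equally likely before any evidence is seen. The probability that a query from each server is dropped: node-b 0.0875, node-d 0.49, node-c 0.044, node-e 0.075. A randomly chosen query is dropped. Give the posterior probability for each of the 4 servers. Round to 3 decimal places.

node-b 0.126, node-d 0.704, node-c 0.063, node-e 0.108

Since the prior is uniform, the posterior is proportional to the likelihood:
  node-b: 0.0875
  node-d: 0.49
  node-c: 0.044
  node-e: 0.075
Normalizing constant = 0.6965.
P(node-b | dropped) = 0.0875/0.6965 ≈ 0.126
P(node-d | dropped) = 0.49/0.6965 ≈ 0.704
P(node-c | dropped) = 0.044/0.6965 ≈ 0.063
P(node-e | dropped) = 0.075/0.6965 ≈ 0.108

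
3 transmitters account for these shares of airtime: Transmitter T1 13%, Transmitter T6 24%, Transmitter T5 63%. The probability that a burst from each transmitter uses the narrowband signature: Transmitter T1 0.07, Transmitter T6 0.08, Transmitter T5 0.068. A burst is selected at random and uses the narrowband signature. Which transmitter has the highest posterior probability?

Compute prior × likelihood for every hypothesis:
  Transmitter T1: 0.13 × 0.07 = 0.0091
  Transmitter T6: 0.24 × 0.08 = 0.0192
  Transmitter T5: 0.63 × 0.068 = 0.04284
Normalizing constant = 0.07114.
Largest term belongs to Transmitter T5, so Transmitter T5 is most probable.

Transmitter T5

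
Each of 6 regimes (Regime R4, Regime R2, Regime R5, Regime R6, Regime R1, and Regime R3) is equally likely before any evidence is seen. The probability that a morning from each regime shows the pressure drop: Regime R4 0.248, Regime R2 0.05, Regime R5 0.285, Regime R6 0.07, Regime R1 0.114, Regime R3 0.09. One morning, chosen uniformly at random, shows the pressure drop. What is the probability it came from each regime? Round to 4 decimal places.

With a uniform prior (1/6 each), posterior ∝ likelihood:
  Regime R4: 0.248
  Regime R2: 0.05
  Regime R5: 0.285
  Regime R6: 0.07
  Regime R1: 0.114
  Regime R3: 0.09
Normalizing constant = 0.857.
P(Regime R4 | drop) = 0.248/0.857 ≈ 0.2894
P(Regime R2 | drop) = 0.05/0.857 ≈ 0.0583
P(Regime R5 | drop) = 0.285/0.857 ≈ 0.3326
P(Regime R6 | drop) = 0.07/0.857 ≈ 0.0817
P(Regime R1 | drop) = 0.114/0.857 ≈ 0.1330
P(Regime R3 | drop) = 0.09/0.857 ≈ 0.1050
(Check: 0.2894+0.0583+0.3326+0.0817+0.1330+0.1050 = 1.0000.)

Regime R4 0.2894, Regime R2 0.0583, Regime R5 0.3326, Regime R6 0.0817, Regime R1 0.1330, Regime R3 0.1050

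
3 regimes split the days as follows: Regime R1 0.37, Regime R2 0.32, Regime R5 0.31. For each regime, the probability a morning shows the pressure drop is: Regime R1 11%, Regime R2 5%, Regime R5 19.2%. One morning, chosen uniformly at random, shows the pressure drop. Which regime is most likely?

Compute prior × likelihood for every hypothesis:
  Regime R1: 0.37 × 0.11 = 0.0407
  Regime R2: 0.32 × 0.05 = 0.016
  Regime R5: 0.31 × 0.192 = 0.05952
Sum = 0.11622.
Largest term belongs to Regime R5, so Regime R5 is most probable.

Regime R5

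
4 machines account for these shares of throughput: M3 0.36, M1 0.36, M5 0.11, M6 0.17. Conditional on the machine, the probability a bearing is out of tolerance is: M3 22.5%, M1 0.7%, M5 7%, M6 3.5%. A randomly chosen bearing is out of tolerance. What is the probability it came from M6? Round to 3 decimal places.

0.061

Unnormalized posteriors (prior × likelihood):
  M3: 0.36 × 0.225 = 0.081
  M1: 0.36 × 0.007 = 0.00252
  M5: 0.11 × 0.07 = 0.0077
  M6: 0.17 × 0.035 = 0.00595
Sum = 0.09717.
P(M6 | evidence) = 0.00595 / 0.09717 ≈ 0.061.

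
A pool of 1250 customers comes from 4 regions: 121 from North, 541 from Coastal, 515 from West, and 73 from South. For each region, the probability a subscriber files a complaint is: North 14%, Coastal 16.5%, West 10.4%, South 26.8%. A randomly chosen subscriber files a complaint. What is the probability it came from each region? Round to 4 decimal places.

Unnormalized posteriors (prior × likelihood):
  North: 0.0968 × 0.14 = 0.013552
  Coastal: 0.4328 × 0.165 = 0.071412
  West: 0.412 × 0.104 = 0.042848
  South: 0.0584 × 0.268 = 0.0156512
Total = 0.1434632.
P(North | complaint) = 0.013552/0.1434632 ≈ 0.0945
P(Coastal | complaint) = 0.071412/0.1434632 ≈ 0.4978
P(West | complaint) = 0.042848/0.1434632 ≈ 0.2987
P(South | complaint) = 0.0156512/0.1434632 ≈ 0.1091

North 0.0945, Coastal 0.4978, West 0.2987, South 0.1091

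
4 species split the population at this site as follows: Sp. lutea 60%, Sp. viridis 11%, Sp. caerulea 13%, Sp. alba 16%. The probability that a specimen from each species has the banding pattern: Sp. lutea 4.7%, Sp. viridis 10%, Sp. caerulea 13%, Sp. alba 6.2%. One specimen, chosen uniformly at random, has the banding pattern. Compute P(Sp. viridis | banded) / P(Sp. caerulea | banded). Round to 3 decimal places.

0.651

Prior × likelihood for each hypothesis:
  Sp. lutea: 0.6 × 0.047 = 0.0282
  Sp. viridis: 0.11 × 0.1 = 0.011
  Sp. caerulea: 0.13 × 0.13 = 0.0169
  Sp. alba: 0.16 × 0.062 = 0.00992
Sum = 0.06602.
The ratio is 0.011 / 0.0169 (the normalizer cancels) = 0.651.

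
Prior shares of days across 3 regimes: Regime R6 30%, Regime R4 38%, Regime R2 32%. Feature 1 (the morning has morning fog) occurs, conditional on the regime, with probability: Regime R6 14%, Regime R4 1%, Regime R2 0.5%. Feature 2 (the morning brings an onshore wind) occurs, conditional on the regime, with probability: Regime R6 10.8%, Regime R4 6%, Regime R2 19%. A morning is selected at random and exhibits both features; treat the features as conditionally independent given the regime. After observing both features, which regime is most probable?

Unnormalized posteriors (prior × likelihood):
  Regime R6: 0.3 × 0.14 × 0.108 = 0.004536
  Regime R4: 0.38 × 0.01 × 0.06 = 0.000228
  Regime R2: 0.32 × 0.005 × 0.19 = 0.000304
Sum = 0.005068.
Largest term belongs to Regime R6, so Regime R6 is most probable.

Regime R6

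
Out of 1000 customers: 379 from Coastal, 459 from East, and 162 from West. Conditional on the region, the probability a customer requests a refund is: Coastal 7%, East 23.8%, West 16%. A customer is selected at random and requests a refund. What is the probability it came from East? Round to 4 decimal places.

Unnormalized posteriors (prior × likelihood):
  Coastal: 0.379 × 0.07 = 0.02653
  East: 0.459 × 0.238 = 0.109242
  West: 0.162 × 0.16 = 0.02592
Sum = 0.161692.
P(East | evidence) = 0.109242 / 0.161692 ≈ 0.6756.

0.6756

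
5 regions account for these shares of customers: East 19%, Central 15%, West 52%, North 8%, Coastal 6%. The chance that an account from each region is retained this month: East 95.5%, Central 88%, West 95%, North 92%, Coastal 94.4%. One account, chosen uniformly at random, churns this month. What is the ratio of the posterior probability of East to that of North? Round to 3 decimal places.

Taking complements, P(churn | each) = East 0.045, Central 0.12, West 0.05, North 0.08, Coastal 0.056.
Compute prior × likelihood for every hypothesis:
  East: 0.19 × 0.045 = 0.00855
  Central: 0.15 × 0.12 = 0.018
  West: 0.52 × 0.05 = 0.026
  North: 0.08 × 0.08 = 0.0064
  Coastal: 0.06 × 0.056 = 0.00336
Total = 0.06231.
The ratio is 0.00855 / 0.0064 (the normalizer cancels) = 1.336.

1.336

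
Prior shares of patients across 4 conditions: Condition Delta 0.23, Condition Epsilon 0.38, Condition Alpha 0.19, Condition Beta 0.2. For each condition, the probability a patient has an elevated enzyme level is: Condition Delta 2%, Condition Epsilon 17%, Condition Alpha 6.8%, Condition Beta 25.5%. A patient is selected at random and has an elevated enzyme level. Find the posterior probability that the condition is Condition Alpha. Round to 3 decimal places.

Compute prior × likelihood for every hypothesis:
  Condition Delta: 0.23 × 0.02 = 0.0046
  Condition Epsilon: 0.38 × 0.17 = 0.0646
  Condition Alpha: 0.19 × 0.068 = 0.01292
  Condition Beta: 0.2 × 0.255 = 0.051
Normalizing constant = 0.13312.
P(Condition Alpha | evidence) = 0.01292 / 0.13312 ≈ 0.097.

0.097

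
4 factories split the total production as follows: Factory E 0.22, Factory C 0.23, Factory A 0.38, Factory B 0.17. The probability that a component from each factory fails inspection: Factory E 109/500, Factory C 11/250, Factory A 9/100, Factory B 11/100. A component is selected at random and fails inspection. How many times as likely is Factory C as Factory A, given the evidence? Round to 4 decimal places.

Prior × likelihood for each hypothesis:
  Factory E: 0.22 × 0.218 = 0.04796
  Factory C: 0.23 × 0.044 = 0.01012
  Factory A: 0.38 × 0.09 = 0.0342
  Factory B: 0.17 × 0.11 = 0.0187
Total = 0.11098.
The ratio is 0.01012 / 0.0342 (the normalizer cancels) = 0.2959.

0.2959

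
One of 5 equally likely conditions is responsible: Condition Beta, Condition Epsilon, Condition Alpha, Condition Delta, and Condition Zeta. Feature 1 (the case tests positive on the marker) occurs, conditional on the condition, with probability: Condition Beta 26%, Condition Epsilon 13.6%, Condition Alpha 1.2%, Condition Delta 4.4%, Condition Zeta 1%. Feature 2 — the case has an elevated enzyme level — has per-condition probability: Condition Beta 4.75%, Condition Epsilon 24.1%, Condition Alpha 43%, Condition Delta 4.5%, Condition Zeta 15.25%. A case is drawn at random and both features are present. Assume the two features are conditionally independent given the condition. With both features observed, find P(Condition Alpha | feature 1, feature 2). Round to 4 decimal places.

0.0959

Since the prior is uniform, the posterior is proportional to the likelihood:
  Condition Beta: 0.26 × 0.0475 = 0.01235
  Condition Epsilon: 0.136 × 0.241 = 0.032776
  Condition Alpha: 0.012 × 0.43 = 0.00516
  Condition Delta: 0.044 × 0.045 = 0.00198
  Condition Zeta: 0.01 × 0.1525 = 0.001525
Total = 0.053791.
P(Condition Alpha | evidence) = 0.00516 / 0.053791 ≈ 0.0959.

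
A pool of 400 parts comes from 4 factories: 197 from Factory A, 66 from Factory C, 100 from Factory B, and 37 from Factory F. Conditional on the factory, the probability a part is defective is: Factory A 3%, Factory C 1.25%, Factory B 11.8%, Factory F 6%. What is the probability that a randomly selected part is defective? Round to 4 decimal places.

By Bayes' rule, posterior ∝ prior × likelihood:
  Factory A: 0.4925 × 0.03 = 0.014775
  Factory C: 0.165 × 0.0125 = 0.0020625
  Factory B: 0.25 × 0.118 = 0.0295
  Factory F: 0.0925 × 0.06 = 0.00555
P(defective) = 0.014775 + 0.0020625 + 0.0295 + 0.00555 = 0.0518875 → 0.0519.

0.0519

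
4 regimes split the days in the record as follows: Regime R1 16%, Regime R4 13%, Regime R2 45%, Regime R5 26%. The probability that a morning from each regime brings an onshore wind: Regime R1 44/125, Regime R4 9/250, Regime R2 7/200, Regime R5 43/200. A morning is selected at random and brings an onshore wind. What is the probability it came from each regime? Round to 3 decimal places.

By Bayes' rule, posterior ∝ prior × likelihood:
  Regime R1: 0.16 × 0.352 = 0.05632
  Regime R4: 0.13 × 0.036 = 0.00468
  Regime R2: 0.45 × 0.035 = 0.01575
  Regime R5: 0.26 × 0.215 = 0.0559
Total = 0.13265.
P(Regime R1 | onshore) = 0.05632/0.13265 ≈ 0.425
P(Regime R4 | onshore) = 0.00468/0.13265 ≈ 0.035
P(Regime R2 | onshore) = 0.01575/0.13265 ≈ 0.119
P(Regime R5 | onshore) = 0.0559/0.13265 ≈ 0.421

Regime R1 0.425, Regime R4 0.035, Regime R2 0.119, Regime R5 0.421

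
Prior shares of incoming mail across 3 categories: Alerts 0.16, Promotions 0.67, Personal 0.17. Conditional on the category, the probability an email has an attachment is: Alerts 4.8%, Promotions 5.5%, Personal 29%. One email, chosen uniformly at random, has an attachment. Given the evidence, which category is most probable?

By Bayes' rule, posterior ∝ prior × likelihood:
  Alerts: 0.16 × 0.048 = 0.00768
  Promotions: 0.67 × 0.055 = 0.03685
  Personal: 0.17 × 0.29 = 0.0493
Sum = 0.09383.
Largest term belongs to Personal, so Personal is most probable.

Personal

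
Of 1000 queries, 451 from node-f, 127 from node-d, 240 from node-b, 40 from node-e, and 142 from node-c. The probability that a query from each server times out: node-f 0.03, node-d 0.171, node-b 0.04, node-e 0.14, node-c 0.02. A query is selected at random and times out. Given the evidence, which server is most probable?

Unnormalized posteriors (prior × likelihood):
  node-f: 0.451 × 0.03 = 0.01353
  node-d: 0.127 × 0.171 = 0.021717
  node-b: 0.24 × 0.04 = 0.0096
  node-e: 0.04 × 0.14 = 0.0056
  node-c: 0.142 × 0.02 = 0.00284
Total = 0.053287.
Largest term belongs to node-d, so node-d is most probable.

node-d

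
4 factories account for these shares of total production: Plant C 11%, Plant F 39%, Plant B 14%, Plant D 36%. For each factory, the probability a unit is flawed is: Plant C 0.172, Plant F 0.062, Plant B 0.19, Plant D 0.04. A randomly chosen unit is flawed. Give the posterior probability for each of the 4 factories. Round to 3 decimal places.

Plant C 0.225, Plant F 0.288, Plant B 0.316, Plant D 0.171

Prior × likelihood for each hypothesis:
  Plant C: 0.11 × 0.172 = 0.01892
  Plant F: 0.39 × 0.062 = 0.02418
  Plant B: 0.14 × 0.19 = 0.0266
  Plant D: 0.36 × 0.04 = 0.0144
Sum = 0.0841.
P(Plant C | flawed) = 0.01892/0.0841 ≈ 0.225
P(Plant F | flawed) = 0.02418/0.0841 ≈ 0.288
P(Plant B | flawed) = 0.0266/0.0841 ≈ 0.316
P(Plant D | flawed) = 0.0144/0.0841 ≈ 0.171
(Check: 0.225+0.288+0.316+0.171 = 1.000.)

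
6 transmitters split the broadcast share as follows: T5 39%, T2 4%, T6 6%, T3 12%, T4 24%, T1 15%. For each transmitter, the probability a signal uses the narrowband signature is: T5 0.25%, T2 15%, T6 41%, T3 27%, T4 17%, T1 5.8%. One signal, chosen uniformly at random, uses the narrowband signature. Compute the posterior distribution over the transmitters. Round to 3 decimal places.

Compute prior × likelihood for every hypothesis:
  T5: 0.39 × 0.0025 = 0.000975
  T2: 0.04 × 0.15 = 0.006
  T6: 0.06 × 0.41 = 0.0246
  T3: 0.12 × 0.27 = 0.0324
  T4: 0.24 × 0.17 = 0.0408
  T1: 0.15 × 0.058 = 0.0087
Sum = 0.113475.
P(T5 | narrowband) = 0.000975/0.113475 ≈ 0.009
P(T2 | narrowband) = 0.006/0.113475 ≈ 0.053
P(T6 | narrowband) = 0.0246/0.113475 ≈ 0.217
P(T3 | narrowband) = 0.0324/0.113475 ≈ 0.286
P(T4 | narrowband) = 0.0408/0.113475 ≈ 0.360
P(T1 | narrowband) = 0.0087/0.113475 ≈ 0.077
(Check: 0.009+0.053+0.217+0.286+0.360+0.077 = 1.002.)

T5 0.009, T2 0.053, T6 0.217, T3 0.286, T4 0.360, T1 0.077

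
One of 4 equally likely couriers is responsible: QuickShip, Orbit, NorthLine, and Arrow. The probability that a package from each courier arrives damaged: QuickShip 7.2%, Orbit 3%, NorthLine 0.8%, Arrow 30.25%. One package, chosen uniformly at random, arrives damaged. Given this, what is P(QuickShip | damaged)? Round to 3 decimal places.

Since the prior is uniform, the posterior is proportional to the likelihood:
  QuickShip: 0.072
  Orbit: 0.03
  NorthLine: 0.008
  Arrow: 0.3025
Normalizing constant = 0.4125.
P(QuickShip | evidence) = 0.072 / 0.4125 ≈ 0.175.

0.175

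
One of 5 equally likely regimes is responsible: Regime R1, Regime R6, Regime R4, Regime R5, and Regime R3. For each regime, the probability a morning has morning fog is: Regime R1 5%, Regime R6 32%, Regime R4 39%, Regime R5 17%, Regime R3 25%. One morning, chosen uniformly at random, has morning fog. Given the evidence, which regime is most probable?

Since the prior is uniform, the posterior is proportional to the likelihood:
  Regime R1: 0.05
  Regime R6: 0.32
  Regime R4: 0.39
  Regime R5: 0.17
  Regime R3: 0.25
Sum = 1.18.
Largest term belongs to Regime R4, so Regime R4 is most probable.

Regime R4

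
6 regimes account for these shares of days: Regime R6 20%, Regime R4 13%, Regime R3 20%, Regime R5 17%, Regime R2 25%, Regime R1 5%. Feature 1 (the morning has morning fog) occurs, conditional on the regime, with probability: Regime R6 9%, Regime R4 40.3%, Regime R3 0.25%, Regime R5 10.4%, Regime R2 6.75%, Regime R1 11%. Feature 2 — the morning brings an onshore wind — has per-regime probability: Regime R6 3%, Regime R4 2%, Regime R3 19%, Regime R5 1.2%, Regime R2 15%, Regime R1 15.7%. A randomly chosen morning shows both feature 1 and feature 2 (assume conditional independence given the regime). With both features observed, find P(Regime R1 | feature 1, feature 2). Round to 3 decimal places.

0.163

Unnormalized posteriors (prior × likelihood):
  Regime R6: 0.2 × 0.09 × 0.03 = 0.00054
  Regime R4: 0.13 × 0.403 × 0.02 = 0.0010478
  Regime R3: 0.2 × 0.0025 × 0.19 = 0.000095
  Regime R5: 0.17 × 0.104 × 0.012 = 0.00021216
  Regime R2: 0.25 × 0.0675 × 0.15 = 0.00253125
  Regime R1: 0.05 × 0.11 × 0.157 = 0.0008635
Sum = 0.00528971.
P(Regime R1 | evidence) = 0.0008635 / 0.00528971 ≈ 0.163.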